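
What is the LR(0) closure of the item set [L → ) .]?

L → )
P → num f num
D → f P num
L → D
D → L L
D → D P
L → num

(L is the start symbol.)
To compute CLOSURE, for each item [A → α.Bβ] where B is a non-terminal, add [B → .γ] for all productions B → γ; repeat for the newly added items until nothing changes.

Start with: [L → ) .]
The dot is at the end, so nothing is added.

CLOSURE = { [L → ) .] }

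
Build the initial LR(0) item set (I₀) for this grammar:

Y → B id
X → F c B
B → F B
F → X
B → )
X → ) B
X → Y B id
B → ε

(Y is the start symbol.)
{ [B → . )], [B → . F B], [B → .], [F → . X], [X → . ) B], [X → . F c B], [X → . Y B id], [Y → . B id], [Y' → . Y] }

First, augment the grammar with Y' → Y
I₀ = CLOSURE({ [Y' → . Y] }):
  [Y' → . Y] has the dot before Y: add [Y → . B id]
  [Y → . B id] has the dot before B: add [B → . F B], [B → . )], [B → .]
  [B → . F B] has the dot before F: add [F → . X]
  [F → . X] has the dot before X: add [X → . F c B], [X → . ) B], [X → . Y B id]
No further items can be added.

I₀ = { [B → . )], [B → . F B], [B → .], [F → . X], [X → . ) B], [X → . F c B], [X → . Y B id], [Y → . B id], [Y' → . Y] }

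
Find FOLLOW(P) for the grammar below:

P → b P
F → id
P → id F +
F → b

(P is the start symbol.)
{ $ }

To compute FOLLOW(P), find every occurrence of P on a right-hand side N → α P β: add FIRST(β) \ {ε}, and if β is empty or nullable also add FOLLOW(N). Iterate to a fixed point.

P is the start symbol, so $ ∈ FOLLOW(P).
In P → b P: P is at the end; this adds FOLLOW(P) to itself — nothing new

Taking the union: FOLLOW(P) = { $ }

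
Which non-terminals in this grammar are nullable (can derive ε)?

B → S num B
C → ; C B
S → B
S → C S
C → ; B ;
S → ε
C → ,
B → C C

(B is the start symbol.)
{ 'S' }

ε-productions: S → ε
So S is immediately nullable.
No further non-terminal can be added: every production for the remaining non-terminals contains a terminal or a non-nullable non-terminal.
Nullable = { 'S' }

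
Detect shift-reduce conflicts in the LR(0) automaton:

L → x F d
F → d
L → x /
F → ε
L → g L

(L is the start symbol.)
A shift-reduce conflict occurs when an LR(0) state has both:
  - a complete (reduce) item [A → α .] (dot at the end), and
  - a shift item [B → β . c γ] (dot before a terminal).

Augment with L' → L and build the canonical LR(0) collection (I0 = CLOSURE({[L' → . L]}), then GOTO on every symbol after a dot until no new states appear). It has 9 states:
  I0: { [L → . g L], [L → . x /], [L → . x F d], [L' → . L] }  — shift
  I1: { [L' → L .] }  — accept
  I2: { [L → . g L], [L → . x /], [L → . x F d], [L → g . L] }  — shift
  I3: { [F → . d], [F → .], [L → x . /], [L → x . F d] }  — shift, reduce
  I4: { [L → x / .] }  — reduce
  I5: { [L → x F . d] }  — shift
  I6: { [F → d .] }  — reduce
  I7: { [L → x F d .] }  — reduce
  I8: { [L → g L .] }  — reduce

I3 contains reduce item [F → .] and shift items [F → . d], [L → x . /] — shift-reduce conflict.

Answer: Yes — I3: [F → .] vs [F → . d]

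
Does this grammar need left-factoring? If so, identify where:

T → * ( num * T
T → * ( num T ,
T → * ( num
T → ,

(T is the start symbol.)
Left-factoring is needed when two productions for the same non-terminal
share a common prefix on the right-hand side.

Productions for T:
  T → * ( num * T
  T → * ( num T ,
  T → * ( num
  T → ,

Found common prefix '* ( num' in productions for T

Answer: Yes, T has productions with common prefix '* ( num'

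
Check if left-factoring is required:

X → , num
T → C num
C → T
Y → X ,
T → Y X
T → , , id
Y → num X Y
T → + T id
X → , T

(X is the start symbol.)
Left-factoring is needed when two productions for the same non-terminal
share a common prefix on the right-hand side.

Productions for X:
  X → , num
  X → , T
Productions for T:
  T → C num
  T → Y X
  T → , , id
  T → + T id
Productions for Y:
  Y → X ,
  Y → num X Y

Found common prefix ',' in productions for X

Answer: Yes, X has productions with common prefix ','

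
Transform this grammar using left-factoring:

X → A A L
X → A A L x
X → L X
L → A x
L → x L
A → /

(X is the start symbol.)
Left-factoring transforms A → αβ₁ | αβ₂ into A → αA' and A' → β₁ | β₂
(α is the longest common prefix among the alternatives). Repeat until
no nonterminal has two alternatives with a common prefix.

Round 1: X has alternatives sharing prefix 'A A L'. Introduce X': X → A A L X'
  Add: X' → ε
  Add: X' → x

No remaining common prefixes — done.

Resulting grammar:
X → A A L X'
X' → ε
X' → x
X → L X
L → A x
L → x L
A → /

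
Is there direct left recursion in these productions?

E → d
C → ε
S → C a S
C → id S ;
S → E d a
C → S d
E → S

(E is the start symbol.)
No direct left recursion

E → d: starts with d
C → ε: starts with ε
S → C a S: starts with C
C → id S ;: starts with id
S → E d a: starts with E
C → S d: starts with S
E → S: starts with S

No direct left recursion found.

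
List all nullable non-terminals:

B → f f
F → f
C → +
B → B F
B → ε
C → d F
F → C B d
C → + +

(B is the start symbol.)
{ 'B' }

ε-productions: B → ε
So B is immediately nullable.
No further non-terminal can be added: every production for the remaining non-terminals contains a terminal or a non-nullable non-terminal.
Nullable = { 'B' }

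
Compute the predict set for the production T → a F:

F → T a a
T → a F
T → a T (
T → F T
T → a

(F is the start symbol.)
PREDICT(T → a F) = (FIRST(RHS) \ {ε}) ∪ (FOLLOW(T) if ε ∈ FIRST(RHS), i.e. RHS ⇒* ε)
FIRST(a F) = { 'a' }
ε ∉ FIRST(a F), so FOLLOW(T) is not added.
PREDICT(T → a F) = { 'a' }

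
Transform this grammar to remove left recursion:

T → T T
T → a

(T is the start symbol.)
T is directly left-recursive. The standard transformation for
  A → A α₁ | ... | A α_m | β₁ | ... | β_n
is
  A  → β₁ A' | ... | β_n A'
  A' → α₁ A' | ... | α_m A' | ε

T → a becomes T → a T'
T → T T becomes T' → T T'
Add T' → ε

Resulting grammar:
T → a T'
T' → T T'
T' → ε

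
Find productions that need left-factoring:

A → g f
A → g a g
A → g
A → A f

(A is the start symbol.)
Yes, A has productions with common prefix 'g'

Left-factoring is needed when two productions for the same non-terminal
share a common prefix on the right-hand side.

Productions for A:
  A → g f
  A → g a g
  A → g
  A → A f

Found common prefix 'g' in productions for A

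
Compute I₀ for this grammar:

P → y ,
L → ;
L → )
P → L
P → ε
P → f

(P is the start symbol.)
First, augment the grammar with P' → P
I₀ = CLOSURE({ [P' → . P] }):
  [P' → . P] has the dot before P: add [P → . y ,], [P → . L], [P → .], [P → . f]
  [P → . L] has the dot before L: add [L → . ;], [L → . )]
No further items can be added.

I₀ = { [L → . )], [L → . ;], [P → . L], [P → . f], [P → . y ,], [P → .], [P' → . P] }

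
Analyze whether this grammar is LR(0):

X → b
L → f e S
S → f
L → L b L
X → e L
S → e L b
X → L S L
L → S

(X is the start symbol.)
A grammar is LR(0) if no state in the canonical LR(0) collection has:
  - both a shift item (dot before a terminal) and a complete item (shift-reduce conflict), or
  - two or more complete items (reduce-reduce conflict; the accept item [X' → X .] counts as a complete item here).

Augment with X' → X and build the canonical LR(0) collection (I0 = CLOSURE({[X' → . X]}), then GOTO on every symbol after a dot until no new states appear). It has 18 states:
  I0: { [L → . L b L], [L → . S], [L → . f e S], [S → . e L b], [S → . f], [X → . L S L], [X → . b], [X → . e L], [X' → . X] }  — shift
  I1: { [L → L . b L], [S → . e L b], [S → . f], [X → L . S L] }  — shift
  I2: { [L → S .] }  — reduce
  I3: { [X' → X .] }  — accept
  I4: { [X → b .] }  — reduce
  I5: { [L → . L b L], [L → . S], [L → . f e S], [S → . e L b], [S → . f], [S → e . L b], [X → e . L] }  — shift
  I6: { [L → f . e S], [S → f .] }  — shift, reduce
  I7: { [L → f e . S], [S → . e L b], [S → . f] }  — shift
  I8: { [L → f e S .] }  — reduce
  I9: { [L → . L b L], [L → . S], [L → . f e S], [S → . e L b], [S → . f], [S → e . L b] }  — shift
  I10: { [S → f .] }  — reduce
  I11: { [L → L . b L], [S → e L . b] }  — shift
  I12: { [L → . L b L], [L → . S], [L → . f e S], [L → L b . L], [S → . e L b], [S → . f], [S → e L b .] }  — shift, reduce
  I13: { [L → L . b L], [L → L b L .] }  — shift, reduce
  I14: { [L → . L b L], [L → . S], [L → . f e S], [L → L b . L], [S → . e L b], [S → . f] }  — shift
  I15: { [L → L . b L], [S → e L . b], [X → e L .] }  — shift, reduce
  I16: { [L → . L b L], [L → . S], [L → . f e S], [S → . e L b], [S → . f], [X → L S . L] }  — shift
  I17: { [L → L . b L], [X → L S L .] }  — shift, reduce

Conflict in state I6:
  Shift-reduce conflict between [S → f .] and [L → f . e S]
So the grammar is NOT LR(0).

Answer: No. Shift-reduce conflict between [S → f .] and [L → f . e S]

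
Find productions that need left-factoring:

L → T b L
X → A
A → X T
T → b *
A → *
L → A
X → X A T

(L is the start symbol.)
No, left-factoring is not needed

Left-factoring is needed when two productions for the same non-terminal
share a common prefix on the right-hand side.

Productions for L:
  L → T b L
  L → A
Productions for X:
  X → A
  X → X A T
Productions for A:
  A → X T
  A → *

No common prefixes found.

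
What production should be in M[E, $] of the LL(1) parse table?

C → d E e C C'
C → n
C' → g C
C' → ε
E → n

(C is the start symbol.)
Empty (error entry)

To find M[E, $], we find productions for E where $ is in the predict set (PREDICT(N → α) = (FIRST(α) \ {ε}) ∪ (FOLLOW(N) if α ⇒* ε)).

E → n: PREDICT = { 'n' }

M[E, $] is empty (no production applies)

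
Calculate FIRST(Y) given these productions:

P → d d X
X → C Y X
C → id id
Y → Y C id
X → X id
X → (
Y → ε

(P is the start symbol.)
{ 'id', ε }

To compute FIRST(Y), examine every production with Y on the left-hand side, reading each right-hand side left to right until a non-nullable symbol is reached.

FIRST sets of the other non-terminals involved (by the same procedure, iterated to a fixed point):
  FIRST(C) = { 'id' }

From Y → Y C id:
  - Y is the symbol being defined: contributes nothing new
    Y is nullable, so continue to the next symbol
  - C is a non-terminal: add FIRST(C) \ {ε} = { 'id' }
    C is not nullable, so stop
From Y → ε:
  - ε-production, so ε ∈ FIRST(Y)

Collecting: FIRST(Y) = { 'id', ε }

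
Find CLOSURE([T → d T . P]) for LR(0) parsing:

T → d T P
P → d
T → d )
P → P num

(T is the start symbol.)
To compute CLOSURE, for each item [A → α.Bβ] where B is a non-terminal, add [B → .γ] for all productions B → γ; repeat for the newly added items until nothing changes.

Start with: [T → d T . P]
  [T → d T . P] has the dot before P: add [P → . d], [P → . P num]
No further items can be added.

CLOSURE = { [P → . P num], [P → . d], [T → d T . P] }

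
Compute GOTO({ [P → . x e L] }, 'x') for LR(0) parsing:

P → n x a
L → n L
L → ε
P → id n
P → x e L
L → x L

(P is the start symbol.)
{ [P → x . e L] }

GOTO(I, 'x') = CLOSURE({ [A → αX.β] : [A → α.Xβ] ∈ I, X = 'x' })

Items with dot before 'x', with the dot advanced:
  [P → . x e L] → [P → x . e L]
Closure adds nothing (no advanced item has the dot before a non-terminal).

GOTO = { [P → x . e L] }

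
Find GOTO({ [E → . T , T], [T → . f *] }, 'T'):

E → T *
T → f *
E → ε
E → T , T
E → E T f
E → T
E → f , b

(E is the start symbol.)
GOTO(I, 'T') = CLOSURE({ [A → αX.β] : [A → α.Xβ] ∈ I, X = 'T' })

Items with dot before 'T', with the dot advanced:
  [E → . T , T] → [E → T . , T]
Closure adds nothing (no advanced item has the dot before a non-terminal).

GOTO = { [E → T . , T] }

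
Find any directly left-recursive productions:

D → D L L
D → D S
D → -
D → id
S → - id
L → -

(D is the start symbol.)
Direct left recursion occurs when N → N α for some non-terminal N (the right-hand side begins with the left-hand side itself).

D → D L L: LEFT RECURSIVE (starts with D)
D → D S: LEFT RECURSIVE (starts with D)
D → -: starts with '-'
D → id: starts with id
S → - id: starts with '-'
L → -: starts with '-'

The grammar has direct left recursion on: D.

Answer: Yes, D is left-recursive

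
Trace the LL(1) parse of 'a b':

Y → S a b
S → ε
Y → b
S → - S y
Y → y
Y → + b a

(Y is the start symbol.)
LL(1) parsing maintains a stack (initially the start symbol over $) and the input. At each step: if the stack top is a terminal, match it against the current input token; if it is a non-terminal N, replace it with the RHS of M[N, lookahead] (the unique production whose predict set contains the lookahead).

Stack is shown with the top on the left.

Stack    Input  Action
----------------------
Y $      a b $  output Y → S a b
S a b $  a b $  output S → ε
a b $    a b $  match 'a'
b $      b $    match 'b'
$        $      accept

The string is accepted.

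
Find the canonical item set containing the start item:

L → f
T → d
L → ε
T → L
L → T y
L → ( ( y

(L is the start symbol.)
{ [L → . ( ( y], [L → . T y], [L → . f], [L → .], [L' → . L], [T → . L], [T → . d] }

First, augment the grammar with L' → L
I₀ = CLOSURE({ [L' → . L] }):
  [L' → . L] has the dot before L: add [L → . f], [L → .], [L → . T y], [L → . ( ( y]
  [L → . T y] has the dot before T: add [T → . d], [T → . L]
No further items can be added.

I₀ = { [L → . ( ( y], [L → . T y], [L → . f], [L → .], [L' → . L], [T → . L], [T → . d] }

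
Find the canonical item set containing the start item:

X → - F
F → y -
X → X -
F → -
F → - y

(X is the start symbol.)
{ [X → . - F], [X → . X -], [X' → . X] }

First, augment the grammar with X' → X
I₀ = CLOSURE({ [X' → . X] }):
  [X' → . X] has the dot before X: add [X → . - F], [X → . X -]
No further items can be added.

I₀ = { [X → . - F], [X → . X -], [X' → . X] }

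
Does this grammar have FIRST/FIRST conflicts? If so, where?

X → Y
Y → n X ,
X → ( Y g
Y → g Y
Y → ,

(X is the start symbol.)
No FIRST/FIRST conflicts.

FIRST sets of the non-terminals at (or reachable through a nullable prefix from) the front of some alternative:
  FIRST(Y) = { ',', 'g', 'n' }

Productions for X:
  X → Y: FIRST = { ',', 'g', 'n' }
  X → ( Y g: FIRST = { '(' }
Productions for Y:
  Y → n X ,: FIRST = { 'n' }
  Y → g Y: FIRST = { 'g' }
  Y → ,: FIRST = { ',' }

All alternatives of each non-terminal have pairwise disjoint FIRST sets.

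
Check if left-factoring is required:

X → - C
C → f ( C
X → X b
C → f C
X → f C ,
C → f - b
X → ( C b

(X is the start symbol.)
Yes, C has productions with common prefix 'f'

Left-factoring is needed when two productions for the same non-terminal
share a common prefix on the right-hand side.

Productions for X:
  X → - C
  X → X b
  X → f C ,
  X → ( C b
Productions for C:
  C → f ( C
  C → f C
  C → f - b

Found common prefix 'f' in productions for C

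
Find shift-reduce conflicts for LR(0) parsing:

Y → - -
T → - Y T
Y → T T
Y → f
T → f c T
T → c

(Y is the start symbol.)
Yes — I5: [Y → f .] vs [T → f . c T]; I13: [Y → - - .] vs [T → . - Y T]

A shift-reduce conflict occurs when an LR(0) state has both:
  - a complete (reduce) item [A → α .] (dot at the end), and
  - a shift item [B → β . c γ] (dot before a terminal).

Augment with Y' → Y and build the canonical LR(0) collection (I0 = CLOSURE({[Y' → . Y]}), then GOTO on every symbol after a dot until no new states appear). It has 14 states:
  I0: { [T → . - Y T], [T → . c], [T → . f c T], [Y → . - -], [Y → . T T], [Y → . f], [Y' → . Y] }  — shift
  I1: { [T → - . Y T], [T → . - Y T], [T → . c], [T → . f c T], [Y → - . -], [Y → . - -], [Y → . T T], [Y → . f] }  — shift
  I2: { [T → . - Y T], [T → . c], [T → . f c T], [Y → T . T] }  — shift
  I3: { [Y' → Y .] }  — accept
  I4: { [T → c .] }  — reduce
  I5: { [T → f . c T], [Y → f .] }  — shift, reduce
  I6: { [T → . - Y T], [T → . c], [T → . f c T], [T → f c . T] }  — shift
  I7: { [T → - . Y T], [T → . - Y T], [T → . c], [T → . f c T], [Y → . - -], [Y → . T T], [Y → . f] }  — shift
  I8: { [T → f c T .] }  — reduce
  I9: { [T → f . c T] }  — shift
  I10: { [T → - Y . T], [T → . - Y T], [T → . c], [T → . f c T] }  — shift
  I11: { [T → - Y T .] }  — reduce
  I12: { [Y → T T .] }  — reduce
  I13: { [T → - . Y T], [T → . - Y T], [T → . c], [T → . f c T], [Y → - - .], [Y → - . -], [Y → . - -], [Y → . T T], [Y → . f] }  — shift, reduce

I5 contains reduce item [Y → f .] and shift item [T → f . c T] — shift-reduce conflict.
I13 contains reduce item [Y → - - .] and shift items [T → . - Y T], [T → . c], [T → . f c T], [Y → . - -], [Y → - . -], [Y → . f] — shift-reduce conflict.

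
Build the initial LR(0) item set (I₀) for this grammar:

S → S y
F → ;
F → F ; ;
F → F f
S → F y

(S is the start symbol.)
{ [F → . ;], [F → . F ; ;], [F → . F f], [S → . F y], [S → . S y], [S' → . S] }

First, augment the grammar with S' → S
I₀ = CLOSURE({ [S' → . S] }):
  [S' → . S] has the dot before S: add [S → . S y], [S → . F y]
  [S → . F y] has the dot before F: add [F → . ;], [F → . F ; ;], [F → . F f]
No further items can be added.

I₀ = { [F → . ;], [F → . F ; ;], [F → . F f], [S → . F y], [S → . S y], [S' → . S] }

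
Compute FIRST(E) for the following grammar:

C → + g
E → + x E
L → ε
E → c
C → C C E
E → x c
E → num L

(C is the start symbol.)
To compute FIRST(E), examine every production with E on the left-hand side, reading each right-hand side left to right until a non-nullable symbol is reached.

From E → + x E:
  - '+' is a terminal: add '+' and stop
From E → c:
  - c is a terminal: add 'c' and stop
From E → x c:
  - x is a terminal: add 'x' and stop
From E → num L:
  - num is a terminal: add 'num' and stop

Collecting: FIRST(E) = { '+', 'c', 'num', 'x' }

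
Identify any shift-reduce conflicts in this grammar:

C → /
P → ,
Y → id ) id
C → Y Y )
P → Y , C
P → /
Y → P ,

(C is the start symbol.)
Yes — I9: [P → , .] vs [C → . /]

A shift-reduce conflict occurs when an LR(0) state has both:
  - a complete (reduce) item [A → α .] (dot at the end), and
  - a shift item [B → β . c γ] (dot before a terminal).

Augment with C' → C and build the canonical LR(0) collection (I0 = CLOSURE({[C' → . C]}), then GOTO on every symbol after a dot until no new states appear). It has 16 states:
  I0: { [C → . /], [C → . Y Y )], [C' → . C], [P → . ,], [P → . /], [P → . Y , C], [Y → . P ,], [Y → . id ) id] }  — shift
  I1: { [P → , .] }  — reduce
  I2: { [C → / .], [P → / .] }  — 2 reduces
  I3: { [C' → C .] }  — accept
  I4: { [Y → P . ,] }  — shift
  I5: { [C → Y . Y )], [P → . ,], [P → . /], [P → . Y , C], [P → Y . , C], [Y → . P ,], [Y → . id ) id] }  — shift
  I6: { [Y → id . ) id] }  — shift
  I7: { [Y → id ) . id] }  — shift
  I8: { [Y → id ) id .] }  — reduce
  I9: { [C → . /], [C → . Y Y )], [P → , .], [P → . ,], [P → . /], [P → . Y , C], [P → Y , . C], [Y → . P ,], [Y → . id ) id] }  — shift, reduce
  I10: { [P → / .] }  — reduce
  I11: { [C → Y Y . )], [P → Y . , C] }  — shift
  I12: { [C → Y Y ) .] }  — reduce
  I13: { [C → . /], [C → . Y Y )], [P → . ,], [P → . /], [P → . Y , C], [P → Y , . C], [Y → . P ,], [Y → . id ) id] }  — shift
  I14: { [P → Y , C .] }  — reduce
  I15: { [Y → P , .] }  — reduce

I9 contains reduce item [P → , .] and shift items [C → . /], [P → . ,], [P → . /], [Y → . id ) id] — shift-reduce conflict.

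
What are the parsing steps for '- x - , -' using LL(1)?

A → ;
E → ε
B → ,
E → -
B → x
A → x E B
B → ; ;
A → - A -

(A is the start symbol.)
Stack is shown with the top on the left.

Stack      Input        Action
------------------------------
A $        - x - , - $  output A → - A -
- A - $    - x - , - $  match '-'
A - $      x - , - $    output A → x E B
x E B - $  x - , - $    match 'x'
E B - $    - , - $      output E → -
- B - $    - , - $      match '-'
B - $      , - $        output B → ,
, - $      , - $        match ','
- $        - $          match '-'
$          $            accept

The string is accepted.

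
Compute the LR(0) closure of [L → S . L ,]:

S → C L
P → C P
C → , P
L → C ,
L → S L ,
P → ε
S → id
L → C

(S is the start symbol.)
{ [C → . , P], [L → . C ,], [L → . C], [L → . S L ,], [L → S . L ,], [S → . C L], [S → . id] }

To compute CLOSURE, for each item [A → α.Bβ] where B is a non-terminal, add [B → .γ] for all productions B → γ; repeat for the newly added items until nothing changes.

Start with: [L → S . L ,]
  [L → S . L ,] has the dot before L: add [L → . C ,], [L → . S L ,], [L → . C]
  [L → . C ,] has the dot before C: add [C → . , P]
  [L → . S L ,] has the dot before S: add [S → . C L], [S → . id]
No further items can be added.

CLOSURE = { [C → . , P], [L → . C ,], [L → . C], [L → . S L ,], [L → S . L ,], [S → . C L], [S → . id] }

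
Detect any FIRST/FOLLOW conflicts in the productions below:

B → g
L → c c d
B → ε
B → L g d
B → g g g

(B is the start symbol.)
No FIRST/FOLLOW conflicts.

Nullable non-terminals: B.
FIRST sets used below: FIRST(L) = { 'c' }

B: nullable alternative(s) B → ε; FOLLOW(B) = { $ }
  B → g: FIRST \ {ε} = { 'g' } — disjoint from FOLLOW(B)
  B → ε: FIRST \ {ε} = { } — this is the only nullable alternative, skip
  B → L g d: FIRST \ {ε} = { 'c' } — disjoint from FOLLOW(B)
  B → g g g: FIRST \ {ε} = { 'g' } — disjoint from FOLLOW(B)

L has no nullable alternative, so no FIRST/FOLLOW check is needed there.

No FIRST/FOLLOW conflicts found.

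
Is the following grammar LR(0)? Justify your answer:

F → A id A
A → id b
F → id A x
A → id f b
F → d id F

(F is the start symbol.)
A grammar is LR(0) if no state in the canonical LR(0) collection has:
  - both a shift item (dot before a terminal) and a complete item (shift-reduce conflict), or
  - two or more complete items (reduce-reduce conflict; the accept item [F' → F .] counts as a complete item here).

Augment with F' → F and build the canonical LR(0) collection (I0 = CLOSURE({[F' → . F]}), then GOTO on every symbol after a dot until no new states appear). It has 15 states:
  I0: { [A → . id b], [A → . id f b], [F → . A id A], [F → . d id F], [F → . id A x], [F' → . F] }  — shift
  I1: { [F → A . id A] }  — shift
  I2: { [F' → F .] }  — accept
  I3: { [F → d . id F] }  — shift
  I4: { [A → . id b], [A → . id f b], [A → id . b], [A → id . f b], [F → id . A x] }  — shift
  I5: { [F → id A . x] }  — shift
  I6: { [A → id b .] }  — reduce
  I7: { [A → id f . b] }  — shift
  I8: { [A → id . b], [A → id . f b] }  — shift
  I9: { [A → id f b .] }  — reduce
  I10: { [F → id A x .] }  — reduce
  I11: { [A → . id b], [A → . id f b], [F → . A id A], [F → . d id F], [F → . id A x], [F → d id . F] }  — shift
  I12: { [F → d id F .] }  — reduce
  I13: { [A → . id b], [A → . id f b], [F → A id . A] }  — shift
  I14: { [F → A id A .] }  — reduce

Every state is either a pure shift/goto state or contains exactly one complete item and nothing to shift — no conflicts. The grammar is LR(0).

Answer: Yes, the grammar is LR(0)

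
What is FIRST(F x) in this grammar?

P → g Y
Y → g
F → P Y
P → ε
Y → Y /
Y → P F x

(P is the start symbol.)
FIRST sets of the non-terminals involved (from the grammar, by fixed-point iteration):
  FIRST(F) = { 'g' }

To compute FIRST(F x), process the symbols left to right:
Symbol F is a non-terminal. Add FIRST(F) \ {ε} = { 'g' }
F is not nullable (ε ∉ FIRST(F)), so stop here.
FIRST(F x) = { 'g' }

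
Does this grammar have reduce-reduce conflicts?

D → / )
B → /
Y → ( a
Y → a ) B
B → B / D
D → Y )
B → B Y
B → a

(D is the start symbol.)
No reduce-reduce conflicts

A reduce-reduce conflict occurs when an LR(0) state has two complete items [A → α .] and [B → β .] — both call for a reduction, and with no lookahead the parser cannot choose between them.

Augment with D' → D and build the canonical LR(0) collection (I0 = CLOSURE({[D' → . D]}), then GOTO on every symbol after a dot until no new states appear). It has 16 states:
  I0: { [D → . / )], [D → . Y )], [D' → . D], [Y → . ( a], [Y → . a ) B] }  — shift
  I1: { [Y → ( . a] }  — shift
  I2: { [D → / . )] }  — shift
  I3: { [D' → D .] }  — accept
  I4: { [D → Y . )] }  — shift
  I5: { [Y → a . ) B] }  — shift
  I6: { [B → . /], [B → . B / D], [B → . B Y], [B → . a], [Y → a ) . B] }  — shift
  I7: { [B → / .] }  — reduce
  I8: { [B → B . / D], [B → B . Y], [Y → . ( a], [Y → . a ) B], [Y → a ) B .] }  — shift, reduce
  I9: { [B → a .] }  — reduce
  I10: { [B → B / . D], [D → . / )], [D → . Y )], [Y → . ( a], [Y → . a ) B] }  — shift
  I11: { [B → B Y .] }  — reduce
  I12: { [B → B / D .] }  — reduce
  I13: { [D → Y ) .] }  — reduce
  I14: { [D → / ) .] }  — reduce
  I15: { [Y → ( a .] }  — reduce

No state contains more than one complete item.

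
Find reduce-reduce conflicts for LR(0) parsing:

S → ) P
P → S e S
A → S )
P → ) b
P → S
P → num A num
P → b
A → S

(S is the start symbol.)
Yes — I14: [P → ) b .] vs [P → b .]

A reduce-reduce conflict occurs when an LR(0) state has two complete items [A → α .] and [B → β .] — both call for a reduction, and with no lookahead the parser cannot choose between them.

Augment with S' → S and build the canonical LR(0) collection (I0 = CLOSURE({[S' → . S]}), then GOTO on every symbol after a dot until no new states appear). It has 15 states:
  I0: { [S → . ) P], [S' → . S] }  — shift
  I1: { [P → . ) b], [P → . S e S], [P → . S], [P → . b], [P → . num A num], [S → ) . P], [S → . ) P] }  — shift
  I2: { [S' → S .] }  — accept
  I3: { [P → ) . b], [P → . ) b], [P → . S e S], [P → . S], [P → . b], [P → . num A num], [S → ) . P], [S → . ) P] }  — shift
  I4: { [S → ) P .] }  — reduce
  I5: { [P → S . e S], [P → S .] }  — shift, reduce
  I6: { [P → b .] }  — reduce
  I7: { [A → . S )], [A → . S], [P → num . A num], [S → . ) P] }  — shift
  I8: { [P → num A . num] }  — shift
  I9: { [A → S . )], [A → S .] }  — shift, reduce
  I10: { [A → S ) .] }  — reduce
  I11: { [P → num A num .] }  — reduce
  I12: { [P → S e . S], [S → . ) P] }  — shift
  I13: { [P → S e S .] }  — reduce
  I14: { [P → ) b .], [P → b .] }  — 2 reduces

I14 contains complete items [P → ) b .], [P → b .] — reduce-reduce conflict.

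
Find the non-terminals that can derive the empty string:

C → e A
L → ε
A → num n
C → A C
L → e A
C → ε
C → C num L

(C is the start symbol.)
{ 'C', 'L' }

A non-terminal is nullable if it can derive ε (the empty string): either it has an ε-production, or it has a production whose right-hand side consists entirely of nullable non-terminals.

ε-productions: L → ε, C → ε
So L, C are immediately nullable.
No further non-terminal can be added: every production for the remaining non-terminals contains a terminal or a non-nullable non-terminal.
Nullable = { 'C', 'L' }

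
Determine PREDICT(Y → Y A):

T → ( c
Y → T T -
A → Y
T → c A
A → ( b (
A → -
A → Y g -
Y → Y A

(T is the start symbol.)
PREDICT(Y → Y A) = (FIRST(RHS) \ {ε}) ∪ (FOLLOW(Y) if ε ∈ FIRST(RHS), i.e. RHS ⇒* ε)
FIRST(Y) = { '(', 'c' }
FIRST(Y A) = { '(', 'c' }
ε ∉ FIRST(Y A), so FOLLOW(Y) is not added.
PREDICT(Y → Y A) = { '(', 'c' }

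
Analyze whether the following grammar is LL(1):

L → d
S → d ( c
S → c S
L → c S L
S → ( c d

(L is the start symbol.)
Yes, the grammar is LL(1).

A grammar is LL(1) if for each non-terminal N with multiple productions, the predict sets of those productions are pairwise disjoint, where PREDICT(N → α) = (FIRST(α) \ {ε}) ∪ (FOLLOW(N) if α ⇒* ε).

For L:
  PREDICT(L → d) = { 'd' }
  PREDICT(L → c S L) = { 'c' }
For S:
  PREDICT(S → d '(' c) = { 'd' }
  PREDICT(S → c S) = { 'c' }
  PREDICT(S → '(' c d) = { '(' }

All predict sets are disjoint. The grammar IS LL(1).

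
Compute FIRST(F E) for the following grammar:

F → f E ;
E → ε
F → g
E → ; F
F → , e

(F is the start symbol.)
{ ',', 'f', 'g' }

FIRST sets of the non-terminals involved (from the grammar, by fixed-point iteration):
  FIRST(F) = { ',', 'f', 'g' }

To compute FIRST(F E), process the symbols left to right:
Symbol F is a non-terminal. Add FIRST(F) \ {ε} = { ',', 'f', 'g' }
F is not nullable (ε ∉ FIRST(F)), so stop here.
FIRST(F E) = { ',', 'f', 'g' }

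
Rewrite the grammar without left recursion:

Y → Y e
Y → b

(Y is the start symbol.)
Y is directly left-recursive. The standard transformation for
  A → A α₁ | ... | A α_m | β₁ | ... | β_n
is
  A  → β₁ A' | ... | β_n A'
  A' → α₁ A' | ... | α_m A' | ε

Y → b becomes Y → b Y'
Y → Y e becomes Y' → e Y'
Add Y' → ε

Resulting grammar:
Y → b Y'
Y' → e Y'
Y' → ε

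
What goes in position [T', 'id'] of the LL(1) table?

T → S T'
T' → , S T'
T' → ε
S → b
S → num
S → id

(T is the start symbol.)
Empty (error entry)

To find M[T', 'id'], we find productions for T' where 'id' is in the predict set (PREDICT(N → α) = (FIRST(α) \ {ε}) ∪ (FOLLOW(N) if α ⇒* ε)).

Relevant sets:
  FOLLOW(T') = { $ }

T' → , S T': PREDICT = { ',' }
T' → ε: PREDICT = { $ }

M[T', 'id'] is empty (no production applies)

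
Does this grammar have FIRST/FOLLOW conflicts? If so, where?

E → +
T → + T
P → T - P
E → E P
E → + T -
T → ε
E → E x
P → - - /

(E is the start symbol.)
A FIRST/FOLLOW conflict occurs when a non-terminal N has a nullable alternative N → β (β ⇒* ε) and another alternative N → α with FIRST(α) ∩ FOLLOW(N) ≠ ∅: on such a lookahead the parser cannot decide between expanding α and letting N vanish via β.

Nullable non-terminals: T.

T: nullable alternative(s) T → ε; FOLLOW(T) = { '-' }
  T → + T: FIRST \ {ε} = { '+' } — disjoint from FOLLOW(T)
  T → ε: FIRST \ {ε} = { } — this is the only nullable alternative, skip

E, P have no nullable alternative, so no FIRST/FOLLOW check is needed there.

No FIRST/FOLLOW conflicts found.

Answer: No FIRST/FOLLOW conflicts.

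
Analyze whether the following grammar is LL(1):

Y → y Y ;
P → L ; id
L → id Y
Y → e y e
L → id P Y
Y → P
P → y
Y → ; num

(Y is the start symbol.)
A grammar is LL(1) if for each non-terminal N with multiple productions, the predict sets of those productions are pairwise disjoint, where PREDICT(N → α) = (FIRST(α) \ {ε}) ∪ (FOLLOW(N) if α ⇒* ε).

Relevant sets:
  FIRST(P) = { 'id', 'y' }
  FIRST(L) = { 'id' }

For Y:
  PREDICT(Y → y Y ';') = { 'y' }
  PREDICT(Y → e y e) = { 'e' }
  PREDICT(Y → P) = { 'id', 'y' }
  PREDICT(Y → ';' num) = { ';' }
For P:
  PREDICT(P → L ';' id) = { 'id' }
  PREDICT(P → y) = { 'y' }
For L:
  PREDICT(L → id Y) = { 'id' }
  PREDICT(L → id P Y) = { 'id' }

Conflict found: Predict set conflict for Y: { 'y' }
The grammar is NOT LL(1).

Answer: No. Predict set conflict for Y: { 'y' }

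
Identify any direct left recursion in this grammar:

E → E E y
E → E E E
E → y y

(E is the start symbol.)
Yes, E is left-recursive

E → E E y: LEFT RECURSIVE (starts with E)
E → E E E: LEFT RECURSIVE (starts with E)
E → y y: starts with y

The grammar has direct left recursion on: E.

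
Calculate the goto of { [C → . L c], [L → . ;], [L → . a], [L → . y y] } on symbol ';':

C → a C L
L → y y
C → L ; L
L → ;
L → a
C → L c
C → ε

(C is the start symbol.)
GOTO(I, ';') = CLOSURE({ [A → αX.β] : [A → α.Xβ] ∈ I, X = ';' })

Items with dot before ';', with the dot advanced:
  [L → . ;] → [L → ; .]
Closure adds nothing (no advanced item has the dot before a non-terminal).

GOTO = { [L → ; .] }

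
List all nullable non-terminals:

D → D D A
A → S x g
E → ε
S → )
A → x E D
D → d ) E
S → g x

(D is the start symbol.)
{ 'E' }

A non-terminal is nullable if it can derive ε (the empty string): either it has an ε-production, or it has a production whose right-hand side consists entirely of nullable non-terminals.

ε-productions: E → ε
So E is immediately nullable.
No further non-terminal can be added: every production for the remaining non-terminals contains a terminal or a non-nullable non-terminal.
Nullable = { 'E' }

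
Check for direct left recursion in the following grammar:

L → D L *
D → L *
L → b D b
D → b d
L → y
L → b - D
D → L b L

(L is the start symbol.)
Direct left recursion occurs when N → N α for some non-terminal N (the right-hand side begins with the left-hand side itself).

L → D L *: starts with D
D → L *: starts with L
L → b D b: starts with b
D → b d: starts with b
L → y: starts with y
L → b - D: starts with b
D → L b L: starts with L

No direct left recursion found.

Answer: No direct left recursion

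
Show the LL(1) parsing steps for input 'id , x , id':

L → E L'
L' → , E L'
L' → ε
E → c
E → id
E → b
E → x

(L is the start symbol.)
LL(1) parsing maintains a stack (initially the start symbol over $) and the input. At each step: if the stack top is a terminal, match it against the current input token; if it is a non-terminal N, replace it with the RHS of M[N, lookahead] (the unique production whose predict set contains the lookahead).

Stack is shown with the top on the left.

Stack     Input          Action
-------------------------------
L $       id , x , id $  output L → E L'
E L' $    id , x , id $  output E → id
id L' $   id , x , id $  match 'id'
L' $      , x , id $     output L' → , E L'
, E L' $  , x , id $     match ','
E L' $    x , id $       output E → x
x L' $    x , id $       match 'x'
L' $      , id $         output L' → , E L'
, E L' $  , id $         match ','
E L' $    id $           output E → id
id L' $   id $           match 'id'
L' $      $              output L' → ε
$         $              accept

The string is accepted.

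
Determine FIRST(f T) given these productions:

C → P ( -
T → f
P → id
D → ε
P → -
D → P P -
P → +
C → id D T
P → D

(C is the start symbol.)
{ 'f' }

To compute FIRST(f T), process the symbols left to right:
Symbol f is a terminal. Add 'f' and stop.
FIRST(f T) = { 'f' }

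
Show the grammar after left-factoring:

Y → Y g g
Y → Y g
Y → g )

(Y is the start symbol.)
Left-factoring transforms A → αβ₁ | αβ₂ into A → αA' and A' → β₁ | β₂
(α is the longest common prefix among the alternatives). Repeat until
no nonterminal has two alternatives with a common prefix.

Round 1: Y has alternatives sharing prefix 'Y g'. Introduce Y': Y → Y g Y'
  Add: Y' → g
  Add: Y' → ε

No remaining common prefixes — done.

Resulting grammar:
Y → Y g Y'
Y' → g
Y' → ε
Y → g )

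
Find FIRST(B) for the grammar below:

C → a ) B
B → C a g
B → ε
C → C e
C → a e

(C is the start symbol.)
FIRST sets of the other non-terminals involved (by the same procedure, iterated to a fixed point):
  FIRST(C) = { 'a' }

From B → C a g:
  - C is a non-terminal: add FIRST(C) \ {ε} = { 'a' }
    C is not nullable, so stop
From B → ε:
  - ε-production, so ε ∈ FIRST(B)

Collecting: FIRST(B) = { 'a', ε }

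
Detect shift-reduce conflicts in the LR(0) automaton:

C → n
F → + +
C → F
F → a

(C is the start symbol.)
No shift-reduce conflicts

A shift-reduce conflict occurs when an LR(0) state has both:
  - a complete (reduce) item [A → α .] (dot at the end), and
  - a shift item [B → β . c γ] (dot before a terminal).

Augment with C' → C and build the canonical LR(0) collection (I0 = CLOSURE({[C' → . C]}), then GOTO on every symbol after a dot until no new states appear). It has 7 states:
  I0: { [C → . F], [C → . n], [C' → . C], [F → . + +], [F → . a] }  — shift
  I1: { [F → + . +] }  — shift
  I2: { [C' → C .] }  — accept
  I3: { [C → F .] }  — reduce
  I4: { [F → a .] }  — reduce
  I5: { [C → n .] }  — reduce
  I6: { [F → + + .] }  — reduce

No state contains both a complete item and a shift item.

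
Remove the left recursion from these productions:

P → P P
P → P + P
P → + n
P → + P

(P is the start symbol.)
P is directly left-recursive. The standard transformation for
  A → A α₁ | ... | A α_m | β₁ | ... | β_n
is
  A  → β₁ A' | ... | β_n A'
  A' → α₁ A' | ... | α_m A' | ε

P → + n becomes P → + n P'
P → + P becomes P → + P P'
P → P P becomes P' → P P'
P → P + P becomes P' → + P P'
Add P' → ε

Resulting grammar:
P → + n P'
P → + P P'
P' → P P'
P' → + P P'
P' → ε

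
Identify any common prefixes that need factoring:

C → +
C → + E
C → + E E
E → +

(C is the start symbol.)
Left-factoring is needed when two productions for the same non-terminal
share a common prefix on the right-hand side.

Productions for C:
  C → +
  C → + E
  C → + E E

Found common prefix '+' in productions for C

Answer: Yes, C has productions with common prefix '+'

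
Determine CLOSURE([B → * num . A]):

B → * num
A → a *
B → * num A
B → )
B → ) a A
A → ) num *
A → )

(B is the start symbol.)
{ [A → . ) num *], [A → . )], [A → . a *], [B → * num . A] }

To compute CLOSURE, for each item [A → α.Bβ] where B is a non-terminal, add [B → .γ] for all productions B → γ; repeat for the newly added items until nothing changes.

Start with: [B → * num . A]
  [B → * num . A] has the dot before A: add [A → . a *], [A → . ) num *], [A → . )]
No further items can be added.

CLOSURE = { [A → . ) num *], [A → . )], [A → . a *], [B → * num . A] }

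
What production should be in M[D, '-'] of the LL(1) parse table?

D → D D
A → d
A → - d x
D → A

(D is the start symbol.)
To find M[D, '-'], we find productions for D where '-' is in the predict set (PREDICT(N → α) = (FIRST(α) \ {ε}) ∪ (FOLLOW(N) if α ⇒* ε)).

Relevant sets:
  FIRST(D) = { '-', 'd' }
  FIRST(A) = { '-', 'd' }

D → D D: PREDICT = { '-', 'd' }
  '-' is in predict set, so this production goes in M[D, '-']
D → A: PREDICT = { '-', 'd' }
  '-' is in predict set, so this production goes in M[D, '-']

M[D, '-'] = D → D D, D → A  (a multiply-defined cell — the grammar is not LL(1))

Answer: D → D D, D → A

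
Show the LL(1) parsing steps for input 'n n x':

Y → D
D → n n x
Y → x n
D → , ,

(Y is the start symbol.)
Stack is shown with the top on the left.

Stack    Input    Action
------------------------
Y $      n n x $  output Y → D
D $      n n x $  output D → n n x
n n x $  n n x $  match 'n'
n x $    n x $    match 'n'
x $      x $      match 'x'
$        $        accept

The string is accepted.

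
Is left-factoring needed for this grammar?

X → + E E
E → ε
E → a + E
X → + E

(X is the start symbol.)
Left-factoring is needed when two productions for the same non-terminal
share a common prefix on the right-hand side.

Productions for X:
  X → + E E
  X → + E
Productions for E:
  E → ε
  E → a + E

Found common prefix '+ E' in productions for X

Answer: Yes, X has productions with common prefix '+ E'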